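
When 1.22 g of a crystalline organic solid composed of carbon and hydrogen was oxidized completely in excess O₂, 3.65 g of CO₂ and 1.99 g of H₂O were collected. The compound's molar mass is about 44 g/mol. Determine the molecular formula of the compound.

mol C = 3.65 g CO₂ ÷ 44.009 g/mol = 0.08294 mol
mol H = 2 × 1.99 g H₂O ÷ 18.015 g/mol = 0.2209 mol
Divide by the smallest (0.08294 mol): C 1.000, H 2.664
Multiplying each by 3 gives whole numbers: C 3.00, H 7.99
Empirical formula: C3H8
Empirical-formula mass = 44.10 g/mol; 44 ÷ 44.10 ≈ 1, so the molecular formula is C3H8.

C3H8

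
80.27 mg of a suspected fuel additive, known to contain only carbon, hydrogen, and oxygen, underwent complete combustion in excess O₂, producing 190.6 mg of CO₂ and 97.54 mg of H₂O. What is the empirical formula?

C4H10O

mol C = 0.1906 g CO₂ ÷ 44.009 g/mol = 0.0043309 mol
mol H = 2 × 0.09754 g H₂O ÷ 18.015 g/mol = 0.010829 mol
mass O = 0.08027 − (0.052019 + 0.010915) = 0.017336 g → mol O = 0.017336 ÷ 15.999 = 0.0010836 mol
Divide by the smallest (0.0010836 mol): C 3.997, H 9.994, O 1.000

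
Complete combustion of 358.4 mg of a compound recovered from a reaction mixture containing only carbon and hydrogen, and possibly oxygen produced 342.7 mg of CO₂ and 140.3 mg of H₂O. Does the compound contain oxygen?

yes

mol C = 0.3427 g CO₂ ÷ 44.009 g/mol = 0.0077870 mol
mol H = 2 × 0.1403 g H₂O ÷ 18.015 g/mol = 0.015576 mol
C and H account for only 0.10923 g of the 0.3584 g sample; the remaining 0.24917 g must be oxygen.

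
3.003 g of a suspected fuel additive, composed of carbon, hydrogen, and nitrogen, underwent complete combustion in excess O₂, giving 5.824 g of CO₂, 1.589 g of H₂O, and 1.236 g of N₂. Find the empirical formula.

C3H4N2

mol C = 5.824 g CO₂ ÷ 44.009 g/mol = 0.13234 mol
mol H = 2 × 1.589 g H₂O ÷ 18.015 g/mol = 0.17641 mol
mol N = 2 × 1.236 g N₂ ÷ 28.014 g/mol = 0.088242 mol
Divide by the smallest (0.088242 mol): C 1.500, H 1.999, N 1.000
Multiplying each by 2 gives whole numbers: C 3.00, H 4.00, N 2.00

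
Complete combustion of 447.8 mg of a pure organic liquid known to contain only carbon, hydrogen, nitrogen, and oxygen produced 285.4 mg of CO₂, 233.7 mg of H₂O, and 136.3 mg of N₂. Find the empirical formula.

mol C = 0.2854 g CO₂ ÷ 44.009 g/mol = 0.0064850 mol
mol H = 2 × 0.2337 g H₂O ÷ 18.015 g/mol = 0.025945 mol
mol N = 2 × 0.1363 g N₂ ÷ 28.014 g/mol = 0.0097308 mol
mass O = 0.4478 − (0.077892 + 0.026153 + 0.13630) = 0.20746 g → mol O = 0.20746 ÷ 15.999 = 0.012967 mol
Divide by the smallest (0.0064850 mol): C 1.000, H 4.001, N 1.501, O 1.999
Multiplying each by 2 gives whole numbers: C 2.00, H 8.00, N 3.00, O 4.00

C2H8N3O4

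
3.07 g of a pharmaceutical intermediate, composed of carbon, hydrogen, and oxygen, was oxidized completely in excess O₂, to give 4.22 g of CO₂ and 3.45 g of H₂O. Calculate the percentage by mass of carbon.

37.5%

mol C = 4.22 g CO₂ ÷ 44.009 g/mol = 0.09589 mol
mol H = 2 × 3.45 g H₂O ÷ 18.015 g/mol = 0.3830 mol
mass O = 3.07 − (1.152 + 0.3861) = 1.532 g → mol O = 1.532 ÷ 15.999 = 0.09577 mol
mass % C = 1.152 g ÷ 3.07 g × 100%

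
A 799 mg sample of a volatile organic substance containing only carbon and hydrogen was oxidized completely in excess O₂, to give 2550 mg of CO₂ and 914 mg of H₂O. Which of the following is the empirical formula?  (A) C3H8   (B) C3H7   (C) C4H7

(C) C4H7

mol C = 2.55 g CO₂ ÷ 44.009 g/mol = 0.05794 mol
mol H = 2 × 0.914 g H₂O ÷ 18.015 g/mol = 0.1015 mol
Divide by the smallest (0.05794 mol): C 1.000, H 1.751
Multiplying each by 4 gives whole numbers: C 4.00, H 7.00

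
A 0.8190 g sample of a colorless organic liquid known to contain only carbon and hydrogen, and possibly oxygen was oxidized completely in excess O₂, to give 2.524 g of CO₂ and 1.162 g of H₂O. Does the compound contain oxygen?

no

mol C = 2.524 g CO₂ ÷ 44.009 g/mol = 0.057352 mol
mol H = 2 × 1.162 g H₂O ÷ 18.015 g/mol = 0.12900 mol
C and H together account for 0.81889 g — essentially the entire 0.8190 g sample — so the compound contains no oxygen.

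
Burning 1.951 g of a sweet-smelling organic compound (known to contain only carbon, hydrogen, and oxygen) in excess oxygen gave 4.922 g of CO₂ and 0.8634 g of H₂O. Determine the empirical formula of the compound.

mol C = 4.922 g CO₂ ÷ 44.009 g/mol = 0.11184 mol
mol H = 2 × 0.8634 g H₂O ÷ 18.015 g/mol = 0.095853 mol
mass O = 1.951 − (1.3433 + 0.096620) = 0.51106 g → mol O = 0.51106 ÷ 15.999 = 0.031943 mol
Divide by the smallest (0.031943 mol): C 3.501, H 3.001, O 1.000
Multiplying each by 2 gives whole numbers: C 7.00, H 6.00, O 2.00

C7H6O2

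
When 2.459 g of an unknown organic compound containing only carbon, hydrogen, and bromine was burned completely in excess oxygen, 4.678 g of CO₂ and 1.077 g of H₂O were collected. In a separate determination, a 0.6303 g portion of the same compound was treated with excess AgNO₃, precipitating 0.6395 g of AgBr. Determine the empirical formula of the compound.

C8H9Br

mol C = 4.678 g CO₂ ÷ 44.009 g/mol = 0.10630 mol
mol H = 2 × 1.077 g H₂O ÷ 18.015 g/mol = 0.11957 mol
From the AgBr data: mol Br per gram of compound = (0.6395 ÷ 187.772) ÷ 0.6303 = 0.0054033 mol/g, so in the 2.459 g combustion sample mol Br = 0.013287 mol
Divide by the smallest (0.013287 mol): C 8.000, H 8.999, Br 1.000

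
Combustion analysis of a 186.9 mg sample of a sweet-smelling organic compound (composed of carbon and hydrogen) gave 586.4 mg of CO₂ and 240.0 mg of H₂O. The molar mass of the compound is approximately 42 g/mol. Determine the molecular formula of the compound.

mol C = 0.5864 g CO₂ ÷ 44.009 g/mol = 0.013325 mol
mol H = 2 × 0.2400 g H₂O ÷ 18.015 g/mol = 0.026644 mol
Divide by the smallest (0.013325 mol): C 1.000, H 2.000
Empirical formula: CH2
Empirical-formula mass = 14.03 g/mol; 42 ÷ 14.03 ≈ 3, so the molecular formula is C3H6.

C3H6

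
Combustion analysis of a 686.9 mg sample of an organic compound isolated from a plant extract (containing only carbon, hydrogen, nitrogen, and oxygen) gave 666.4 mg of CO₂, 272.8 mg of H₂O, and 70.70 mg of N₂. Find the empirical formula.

mol C = 0.6664 g CO₂ ÷ 44.009 g/mol = 0.015142 mol
mol H = 2 × 0.2728 g H₂O ÷ 18.015 g/mol = 0.030286 mol
mol N = 2 × 0.07070 g N₂ ÷ 28.014 g/mol = 0.0050475 mol
mass O = 0.6869 − (0.18187 + 0.030528 + 0.070700) = 0.40380 g → mol O = 0.40380 ÷ 15.999 = 0.025239 mol
Divide by the smallest (0.0050475 mol): C 3.000, H 6.000, N 1.000, O 5.000

C3H6NO5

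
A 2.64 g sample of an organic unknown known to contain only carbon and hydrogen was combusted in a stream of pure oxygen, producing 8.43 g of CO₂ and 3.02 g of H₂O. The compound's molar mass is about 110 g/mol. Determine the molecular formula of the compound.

mol C = 8.43 g CO₂ ÷ 44.009 g/mol = 0.1916 mol
mol H = 2 × 3.02 g H₂O ÷ 18.015 g/mol = 0.3353 mol
Divide by the smallest (0.1916 mol): C 1.000, H 1.750
Multiplying each by 4 gives whole numbers: C 4.00, H 7.00
Empirical formula: C4H7
Empirical-formula mass = 55.10 g/mol; 110 ÷ 55.10 ≈ 2, so the molecular formula is C8H14.

C8H14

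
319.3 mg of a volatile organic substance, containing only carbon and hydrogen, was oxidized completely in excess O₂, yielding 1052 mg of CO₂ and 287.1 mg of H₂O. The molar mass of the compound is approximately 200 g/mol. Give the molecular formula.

C15H20

mol C = 1.052 g CO₂ ÷ 44.009 g/mol = 0.023904 mol
mol H = 2 × 0.2871 g H₂O ÷ 18.015 g/mol = 0.031873 mol
Divide by the smallest (0.023904 mol): C 1.000, H 1.333
Multiplying each by 3 gives whole numbers: C 3.00, H 4.00
Empirical formula: C3H4
Empirical-formula mass = 40.06 g/mol; 200 ÷ 40.06 ≈ 5, so the molecular formula is C15H20.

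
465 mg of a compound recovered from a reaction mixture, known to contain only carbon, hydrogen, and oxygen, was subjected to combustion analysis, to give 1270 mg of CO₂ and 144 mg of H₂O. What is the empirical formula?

C9H5O2

mol C = 1.27 g CO₂ ÷ 44.009 g/mol = 0.02886 mol
mol H = 2 × 0.144 g H₂O ÷ 18.015 g/mol = 0.01599 mol
mass O = 0.465 − (0.3466 + 0.01611) = 0.1023 g → mol O = 0.1023 ÷ 15.999 = 0.006393 mol
Divide by the smallest (0.006393 mol): C 4.514, H 2.501, O 1.000
Multiplying each by 2 gives whole numbers: C 9.03, H 5.00, O 2.00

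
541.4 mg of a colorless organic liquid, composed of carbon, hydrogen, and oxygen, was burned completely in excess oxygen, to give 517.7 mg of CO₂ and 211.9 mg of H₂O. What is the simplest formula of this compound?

CH2O2

mol C = 0.5177 g CO₂ ÷ 44.009 g/mol = 0.011764 mol
mol H = 2 × 0.2119 g H₂O ÷ 18.015 g/mol = 0.023525 mol
mass O = 0.5414 − (0.14129 + 0.023713) = 0.37640 g → mol O = 0.37640 ÷ 15.999 = 0.023526 mol
Divide by the smallest (0.011764 mol): C 1.000, H 2.000, O 2.000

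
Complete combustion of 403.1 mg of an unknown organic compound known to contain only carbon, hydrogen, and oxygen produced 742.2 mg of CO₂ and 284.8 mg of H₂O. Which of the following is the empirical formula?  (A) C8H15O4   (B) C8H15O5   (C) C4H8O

(B) C8H15O5

mol C = 0.7422 g CO₂ ÷ 44.009 g/mol = 0.016865 mol
mol H = 2 × 0.2848 g H₂O ÷ 18.015 g/mol = 0.031618 mol
mass O = 0.4031 − (0.20256 + 0.031871) = 0.16867 g → mol O = 0.16867 ÷ 15.999 = 0.010542 mol
Divide by the smallest (0.010542 mol): C 1.600, H 2.999, O 1.000
Multiplying each by 5 gives whole numbers: C 8.00, H 15.00, O 5.00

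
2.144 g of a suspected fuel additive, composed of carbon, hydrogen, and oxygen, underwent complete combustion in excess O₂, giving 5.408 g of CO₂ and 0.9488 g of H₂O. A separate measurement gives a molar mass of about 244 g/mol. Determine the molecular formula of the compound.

C14H12O4

mol C = 5.408 g CO₂ ÷ 44.009 g/mol = 0.12288 mol
mol H = 2 × 0.9488 g H₂O ÷ 18.015 g/mol = 0.10533 mol
mass O = 2.144 − (1.4760 + 0.10618) = 0.56186 g → mol O = 0.56186 ÷ 15.999 = 0.035119 mol
Divide by the smallest (0.035119 mol): C 3.499, H 2.999, O 1.000
Multiplying each by 2 gives whole numbers: C 7.00, H 6.00, O 2.00
Empirical formula: C7H6O2
Empirical-formula mass = 122.12 g/mol; 244 ÷ 122.12 ≈ 2, so the molecular formula is C14H12O4.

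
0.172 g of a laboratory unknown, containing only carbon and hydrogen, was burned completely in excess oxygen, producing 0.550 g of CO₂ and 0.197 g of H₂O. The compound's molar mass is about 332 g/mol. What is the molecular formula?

C24H42

mol C = 0.550 g CO₂ ÷ 44.009 g/mol = 0.01250 mol
mol H = 2 × 0.197 g H₂O ÷ 18.015 g/mol = 0.02187 mol
Divide by the smallest (0.01250 mol): C 1.000, H 1.750
Multiplying each by 4 gives whole numbers: C 4.00, H 7.00
Empirical formula: C4H7
Empirical-formula mass = 55.10 g/mol; 332 ÷ 55.10 ≈ 6, so the molecular formula is C24H42.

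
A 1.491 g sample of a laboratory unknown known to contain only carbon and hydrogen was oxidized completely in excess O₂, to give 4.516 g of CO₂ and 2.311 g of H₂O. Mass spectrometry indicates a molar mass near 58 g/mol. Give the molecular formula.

C4H10

mol C = 4.516 g CO₂ ÷ 44.009 g/mol = 0.10262 mol
mol H = 2 × 2.311 g H₂O ÷ 18.015 g/mol = 0.25656 mol
Divide by the smallest (0.10262 mol): C 1.000, H 2.500
Multiplying each by 2 gives whole numbers: C 2.00, H 5.00
Empirical formula: C2H5
Empirical-formula mass = 29.06 g/mol; 58 ÷ 29.06 ≈ 2, so the molecular formula is C4H10.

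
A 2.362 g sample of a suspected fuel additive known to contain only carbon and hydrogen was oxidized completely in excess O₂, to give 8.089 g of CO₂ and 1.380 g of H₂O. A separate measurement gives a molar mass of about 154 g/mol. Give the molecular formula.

mol C = 8.089 g CO₂ ÷ 44.009 g/mol = 0.18380 mol
mol H = 2 × 1.380 g H₂O ÷ 18.015 g/mol = 0.15321 mol
Divide by the smallest (0.15321 mol): C 1.200, H 1.000
Multiplying each by 5 gives whole numbers: C 6.00, H 5.00
Empirical formula: C6H5
Empirical-formula mass = 77.11 g/mol; 154 ÷ 77.11 ≈ 2, so the molecular formula is C12H10.

C12H10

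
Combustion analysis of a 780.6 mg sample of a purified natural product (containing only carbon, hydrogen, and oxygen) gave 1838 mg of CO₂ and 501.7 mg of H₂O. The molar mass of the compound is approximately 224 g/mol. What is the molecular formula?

C12H16O4

mol C = 1.838 g CO₂ ÷ 44.009 g/mol = 0.041764 mol
mol H = 2 × 0.5017 g H₂O ÷ 18.015 g/mol = 0.055698 mol
mass O = 0.7806 − (0.50163 + 0.056144) = 0.22283 g → mol O = 0.22283 ÷ 15.999 = 0.013928 mol
Divide by the smallest (0.013928 mol): C 2.999, H 3.999, O 1.000
Empirical formula: C3H4O
Empirical-formula mass = 56.06 g/mol; 224 ÷ 56.06 ≈ 4, so the molecular formula is C12H16O4.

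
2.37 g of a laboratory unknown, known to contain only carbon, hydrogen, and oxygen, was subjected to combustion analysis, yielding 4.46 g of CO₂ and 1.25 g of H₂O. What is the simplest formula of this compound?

C8H11O5

mol C = 4.46 g CO₂ ÷ 44.009 g/mol = 0.1013 mol
mol H = 2 × 1.25 g H₂O ÷ 18.015 g/mol = 0.1388 mol
mass O = 2.37 − (1.217 + 0.1399) = 1.013 g → mol O = 1.013 ÷ 15.999 = 0.06331 mol
Divide by the smallest (0.06331 mol): C 1.601, H 2.192, O 1.000
Multiplying each by 5 gives whole numbers: C 8.00, H 10.96, O 5.00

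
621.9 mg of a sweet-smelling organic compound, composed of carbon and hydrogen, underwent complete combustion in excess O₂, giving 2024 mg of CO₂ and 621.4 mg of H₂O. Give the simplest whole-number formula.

C2H3

mol C = 2.024 g CO₂ ÷ 44.009 g/mol = 0.045991 mol
mol H = 2 × 0.6214 g H₂O ÷ 18.015 g/mol = 0.068987 mol
Divide by the smallest (0.045991 mol): C 1.000, H 1.500
Multiplying each by 2 gives whole numbers: C 2.00, H 3.00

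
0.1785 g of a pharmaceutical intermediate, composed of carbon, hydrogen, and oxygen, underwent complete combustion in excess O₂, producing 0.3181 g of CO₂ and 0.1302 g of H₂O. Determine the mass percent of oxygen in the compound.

mol C = 0.3181 g CO₂ ÷ 44.009 g/mol = 0.0072281 mol
mol H = 2 × 0.1302 g H₂O ÷ 18.015 g/mol = 0.014455 mol
mass O = 0.1785 − (0.086816 + 0.014570) = 0.077113 g → mol O = 0.077113 ÷ 15.999 = 0.0048199 mol
mass % O = 0.077113 g ÷ 0.1785 g × 100%

43.20%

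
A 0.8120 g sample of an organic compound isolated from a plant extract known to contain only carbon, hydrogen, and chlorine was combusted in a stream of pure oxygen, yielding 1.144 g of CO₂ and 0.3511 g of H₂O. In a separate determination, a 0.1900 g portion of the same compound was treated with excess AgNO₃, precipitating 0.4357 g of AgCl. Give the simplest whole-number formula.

C2H3Cl

mol C = 1.144 g CO₂ ÷ 44.009 g/mol = 0.025995 mol
mol H = 2 × 0.3511 g H₂O ÷ 18.015 g/mol = 0.038979 mol
From the AgCl data: mol Cl per gram of compound = (0.4357 ÷ 143.318) ÷ 0.1900 = 0.016000 mol/g, so in the 0.8120 g combustion sample mol Cl = 0.012992 mol
Divide by the smallest (0.012992 mol): C 2.001, H 3.000, Cl 1.000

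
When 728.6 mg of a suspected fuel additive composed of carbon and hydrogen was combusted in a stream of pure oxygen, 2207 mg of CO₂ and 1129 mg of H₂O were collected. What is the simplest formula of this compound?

C2H5

mol C = 2.207 g CO₂ ÷ 44.009 g/mol = 0.050149 mol
mol H = 2 × 1.129 g H₂O ÷ 18.015 g/mol = 0.12534 mol
Divide by the smallest (0.050149 mol): C 1.000, H 2.499
Multiplying each by 2 gives whole numbers: C 2.00, H 5.00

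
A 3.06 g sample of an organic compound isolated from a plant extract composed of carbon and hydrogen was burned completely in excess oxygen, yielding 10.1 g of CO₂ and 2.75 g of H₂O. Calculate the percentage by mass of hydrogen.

10.1%

mol C = 10.1 g CO₂ ÷ 44.009 g/mol = 0.2295 mol
mol H = 2 × 2.75 g H₂O ÷ 18.015 g/mol = 0.3053 mol
mass % H = 0.3077 g ÷ 3.06 g × 100%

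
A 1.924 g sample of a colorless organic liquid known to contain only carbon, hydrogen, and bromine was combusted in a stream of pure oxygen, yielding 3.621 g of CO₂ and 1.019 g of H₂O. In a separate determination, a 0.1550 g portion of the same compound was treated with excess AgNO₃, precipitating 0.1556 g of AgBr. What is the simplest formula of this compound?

C8H11Br

mol C = 3.621 g CO₂ ÷ 44.009 g/mol = 0.082279 mol
mol H = 2 × 1.019 g H₂O ÷ 18.015 g/mol = 0.11313 mol
From the AgBr data: mol Br per gram of compound = (0.1556 ÷ 187.772) ÷ 0.1550 = 0.0053462 mol/g, so in the 1.924 g combustion sample mol Br = 0.010286 mol
Divide by the smallest (0.010286 mol): C 7.999, H 10.998, Br 1.000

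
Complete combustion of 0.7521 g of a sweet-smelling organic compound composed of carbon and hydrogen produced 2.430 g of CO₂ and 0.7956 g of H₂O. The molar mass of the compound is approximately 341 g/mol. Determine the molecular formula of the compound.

mol C = 2.430 g CO₂ ÷ 44.009 g/mol = 0.055216 mol
mol H = 2 × 0.7956 g H₂O ÷ 18.015 g/mol = 0.088326 mol
Divide by the smallest (0.055216 mol): C 1.000, H 1.600
Multiplying each by 5 gives whole numbers: C 5.00, H 8.00
Empirical formula: C5H8
Empirical-formula mass = 68.12 g/mol; 341 ÷ 68.12 ≈ 5, so the molecular formula is C25H40.

C25H40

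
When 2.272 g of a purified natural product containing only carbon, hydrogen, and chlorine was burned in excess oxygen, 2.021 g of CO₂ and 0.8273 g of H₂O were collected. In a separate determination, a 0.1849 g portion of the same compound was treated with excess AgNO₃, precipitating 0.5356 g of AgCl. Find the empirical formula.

CH2Cl

mol C = 2.021 g CO₂ ÷ 44.009 g/mol = 0.045922 mol
mol H = 2 × 0.8273 g H₂O ÷ 18.015 g/mol = 0.091846 mol
From the AgCl data: mol Cl per gram of compound = (0.5356 ÷ 143.318) ÷ 0.1849 = 0.020212 mol/g, so in the 2.272 g combustion sample mol Cl = 0.045921 mol
Divide by the smallest (0.045921 mol): C 1.000, H 2.000, Cl 1.000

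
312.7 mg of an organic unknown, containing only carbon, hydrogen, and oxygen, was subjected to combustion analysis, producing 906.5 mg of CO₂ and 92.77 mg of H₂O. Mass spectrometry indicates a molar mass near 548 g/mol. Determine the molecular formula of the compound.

mol C = 0.9065 g CO₂ ÷ 44.009 g/mol = 0.020598 mol
mol H = 2 × 0.09277 g H₂O ÷ 18.015 g/mol = 0.010299 mol
mass O = 0.3127 − (0.24740 + 0.010382) = 0.054915 g → mol O = 0.054915 ÷ 15.999 = 0.0034324 mol
Divide by the smallest (0.0034324 mol): C 6.001, H 3.001, O 1.000
Empirical formula: C6H3O
Empirical-formula mass = 91.09 g/mol; 548 ÷ 91.09 ≈ 6, so the molecular formula is C36H18O6.

C36H18O6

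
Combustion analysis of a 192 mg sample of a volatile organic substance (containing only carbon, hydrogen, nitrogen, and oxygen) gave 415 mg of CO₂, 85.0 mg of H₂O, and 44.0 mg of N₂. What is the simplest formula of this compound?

mol C = 0.415 g CO₂ ÷ 44.009 g/mol = 0.009430 mol
mol H = 2 × 0.0850 g H₂O ÷ 18.015 g/mol = 0.009437 mol
mol N = 2 × 0.0440 g N₂ ÷ 28.014 g/mol = 0.003141 mol
mass O = 0.192 − (0.1133 + 0.009512 + 0.04400) = 0.02523 g → mol O = 0.02523 ÷ 15.999 = 0.001577 mol
Divide by the smallest (0.001577 mol): C 5.981, H 5.985, N 1.992, O 1.000

C6H6N2O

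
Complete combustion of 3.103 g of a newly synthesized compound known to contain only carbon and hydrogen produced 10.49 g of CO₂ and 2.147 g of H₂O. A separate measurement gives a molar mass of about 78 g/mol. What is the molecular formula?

C6H6

mol C = 10.49 g CO₂ ÷ 44.009 g/mol = 0.23836 mol
mol H = 2 × 2.147 g H₂O ÷ 18.015 g/mol = 0.23836 mol
Divide by the smallest (0.23836 mol): C 1.000, H 1.000
Empirical formula: CH
Empirical-formula mass = 13.02 g/mol; 78 ÷ 13.02 ≈ 6, so the molecular formula is C6H6.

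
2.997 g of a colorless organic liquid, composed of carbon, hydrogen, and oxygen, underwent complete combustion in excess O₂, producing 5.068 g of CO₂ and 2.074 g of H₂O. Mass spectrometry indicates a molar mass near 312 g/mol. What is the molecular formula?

mol C = 5.068 g CO₂ ÷ 44.009 g/mol = 0.11516 mol
mol H = 2 × 2.074 g H₂O ÷ 18.015 g/mol = 0.23025 mol
mass O = 2.997 − (1.3832 + 0.23209) = 1.3817 g → mol O = 1.3817 ÷ 15.999 = 0.086364 mol
Divide by the smallest (0.086364 mol): C 1.333, H 2.666, O 1.000
Multiplying each by 3 gives whole numbers: C 4.00, H 8.00, O 3.00
Empirical formula: C4H8O3
Empirical-formula mass = 104.10 g/mol; 312 ÷ 104.10 ≈ 3, so the molecular formula is C12H24O9.

C12H24O9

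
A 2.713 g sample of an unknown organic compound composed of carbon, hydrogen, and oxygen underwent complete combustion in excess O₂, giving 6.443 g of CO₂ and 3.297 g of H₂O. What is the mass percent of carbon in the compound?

mol C = 6.443 g CO₂ ÷ 44.009 g/mol = 0.14640 mol
mol H = 2 × 3.297 g H₂O ÷ 18.015 g/mol = 0.36603 mol
mass O = 2.713 − (1.7584 + 0.36896) = 0.58561 g → mol O = 0.58561 ÷ 15.999 = 0.036603 mol
mass % C = 1.7584 g ÷ 2.713 g × 100%

64.82%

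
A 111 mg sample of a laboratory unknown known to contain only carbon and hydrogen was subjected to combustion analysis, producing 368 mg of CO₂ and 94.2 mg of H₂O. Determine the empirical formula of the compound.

mol C = 0.368 g CO₂ ÷ 44.009 g/mol = 0.008362 mol
mol H = 2 × 0.0942 g H₂O ÷ 18.015 g/mol = 0.01046 mol
Divide by the smallest (0.008362 mol): C 1.000, H 1.251
Multiplying each by 4 gives whole numbers: C 4.00, H 5.00

C4H5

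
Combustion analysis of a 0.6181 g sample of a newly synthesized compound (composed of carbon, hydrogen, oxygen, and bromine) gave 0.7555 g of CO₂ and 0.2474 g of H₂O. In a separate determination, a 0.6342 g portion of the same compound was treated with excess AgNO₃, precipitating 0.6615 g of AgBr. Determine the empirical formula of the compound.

C5H8BrO2

mol C = 0.7555 g CO₂ ÷ 44.009 g/mol = 0.017167 mol
mol H = 2 × 0.2474 g H₂O ÷ 18.015 g/mol = 0.027466 mol
From the AgBr data: mol Br per gram of compound = (0.6615 ÷ 187.772) ÷ 0.6342 = 0.0055549 mol/g, so in the 0.6181 g combustion sample mol Br = 0.0034335 mol
mass O = 0.6181 − (0.20619 + 0.027686 + 0.27435) = 0.10988 g → mol O = 0.10988 ÷ 15.999 = 0.0068676 mol
Divide by the smallest (0.0034335 mol): C 5.000, H 8.000, Br 1.000, O 2.000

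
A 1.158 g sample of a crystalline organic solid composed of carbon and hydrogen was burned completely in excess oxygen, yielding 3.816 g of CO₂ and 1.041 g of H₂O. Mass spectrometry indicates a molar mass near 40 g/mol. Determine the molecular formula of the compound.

C3H4

mol C = 3.816 g CO₂ ÷ 44.009 g/mol = 0.086710 mol
mol H = 2 × 1.041 g H₂O ÷ 18.015 g/mol = 0.11557 mol
Divide by the smallest (0.086710 mol): C 1.000, H 1.333
Multiplying each by 3 gives whole numbers: C 3.00, H 4.00
Empirical formula: C3H4
Empirical-formula mass = 40.06 g/mol; 40 ÷ 40.06 ≈ 1, so the molecular formula is C3H4.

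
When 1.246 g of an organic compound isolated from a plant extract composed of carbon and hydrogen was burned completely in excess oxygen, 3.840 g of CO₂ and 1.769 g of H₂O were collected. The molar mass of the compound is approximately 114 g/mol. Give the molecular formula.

mol C = 3.840 g CO₂ ÷ 44.009 g/mol = 0.087255 mol
mol H = 2 × 1.769 g H₂O ÷ 18.015 g/mol = 0.19639 mol
Divide by the smallest (0.087255 mol): C 1.000, H 2.251
Multiplying each by 4 gives whole numbers: C 4.00, H 9.00
Empirical formula: C4H9
Empirical-formula mass = 57.12 g/mol; 114 ÷ 57.12 ≈ 2, so the molecular formula is C8H18.

C8H18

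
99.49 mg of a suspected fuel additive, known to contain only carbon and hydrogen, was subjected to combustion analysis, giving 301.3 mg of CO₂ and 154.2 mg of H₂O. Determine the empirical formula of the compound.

mol C = 0.3013 g CO₂ ÷ 44.009 g/mol = 0.0068463 mol
mol H = 2 × 0.1542 g H₂O ÷ 18.015 g/mol = 0.017119 mol
Divide by the smallest (0.0068463 mol): C 1.000, H 2.500
Multiplying each by 2 gives whole numbers: C 2.00, H 5.00

C2H5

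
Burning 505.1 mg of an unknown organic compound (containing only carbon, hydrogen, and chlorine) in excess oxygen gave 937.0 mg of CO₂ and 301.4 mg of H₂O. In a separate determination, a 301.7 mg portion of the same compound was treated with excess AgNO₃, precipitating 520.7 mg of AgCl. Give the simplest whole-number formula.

C7H11Cl2

mol C = 0.9370 g CO₂ ÷ 44.009 g/mol = 0.021291 mol
mol H = 2 × 0.3014 g H₂O ÷ 18.015 g/mol = 0.033461 mol
From the AgCl data: mol Cl per gram of compound = (0.5207 ÷ 143.318) ÷ 0.3017 = 0.012042 mol/g, so in the 0.5051 g combustion sample mol Cl = 0.0060826 mol
Divide by the smallest (0.0060826 mol): C 3.500, H 5.501, Cl 1.000
Multiplying each by 2 gives whole numbers: C 7.00, H 11.00, Cl 2.00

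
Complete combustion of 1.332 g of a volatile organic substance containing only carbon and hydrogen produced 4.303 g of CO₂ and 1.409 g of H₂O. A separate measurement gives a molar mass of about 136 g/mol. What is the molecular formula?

mol C = 4.303 g CO₂ ÷ 44.009 g/mol = 0.097775 mol
mol H = 2 × 1.409 g H₂O ÷ 18.015 g/mol = 0.15643 mol
Divide by the smallest (0.097775 mol): C 1.000, H 1.600
Multiplying each by 5 gives whole numbers: C 5.00, H 8.00
Empirical formula: C5H8
Empirical-formula mass = 68.12 g/mol; 136 ÷ 68.12 ≈ 2, so the molecular formula is C10H16.

C10H16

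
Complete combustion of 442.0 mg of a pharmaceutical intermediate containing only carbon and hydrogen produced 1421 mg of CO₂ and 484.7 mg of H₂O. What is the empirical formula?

C3H5

mol C = 1.421 g CO₂ ÷ 44.009 g/mol = 0.032289 mol
mol H = 2 × 0.4847 g H₂O ÷ 18.015 g/mol = 0.053811 mol
Divide by the smallest (0.032289 mol): C 1.000, H 1.667
Multiplying each by 3 gives whole numbers: C 3.00, H 5.00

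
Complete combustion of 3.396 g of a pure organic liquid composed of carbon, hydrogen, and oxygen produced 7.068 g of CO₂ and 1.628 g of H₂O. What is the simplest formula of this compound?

mol C = 7.068 g CO₂ ÷ 44.009 g/mol = 0.16060 mol
mol H = 2 × 1.628 g H₂O ÷ 18.015 g/mol = 0.18074 mol
mass O = 3.396 − (1.9290 + 0.18218) = 1.2848 g → mol O = 1.2848 ÷ 15.999 = 0.080305 mol
Divide by the smallest (0.080305 mol): C 2.000, H 2.251, O 1.000
Multiplying each by 4 gives whole numbers: C 8.00, H 9.00, O 4.00

C8H9O4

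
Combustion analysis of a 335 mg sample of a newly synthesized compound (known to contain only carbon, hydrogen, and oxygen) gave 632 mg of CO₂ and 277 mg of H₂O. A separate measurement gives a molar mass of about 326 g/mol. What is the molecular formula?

C14H30O8

mol C = 0.632 g CO₂ ÷ 44.009 g/mol = 0.01436 mol
mol H = 2 × 0.277 g H₂O ÷ 18.015 g/mol = 0.03075 mol
mass O = 0.335 − (0.1725 + 0.03100) = 0.1315 g → mol O = 0.1315 ÷ 15.999 = 0.008220 mol
Divide by the smallest (0.008220 mol): C 1.747, H 3.741, O 1.000
Multiplying each by 4 gives whole numbers: C 6.99, H 14.96, O 4.00
Empirical formula: C7H15O4
Empirical-formula mass = 163.19 g/mol; 326 ÷ 163.19 ≈ 2, so the molecular formula is C14H30O8.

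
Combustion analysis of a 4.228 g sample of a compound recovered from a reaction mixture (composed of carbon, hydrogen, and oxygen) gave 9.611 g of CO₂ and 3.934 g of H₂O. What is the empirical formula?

mol C = 9.611 g CO₂ ÷ 44.009 g/mol = 0.21839 mol
mol H = 2 × 3.934 g H₂O ÷ 18.015 g/mol = 0.43675 mol
mass O = 4.228 − (2.6230 + 0.44024) = 1.1647 g → mol O = 1.1647 ÷ 15.999 = 0.072799 mol
Divide by the smallest (0.072799 mol): C 3.000, H 5.999, O 1.000

C3H6O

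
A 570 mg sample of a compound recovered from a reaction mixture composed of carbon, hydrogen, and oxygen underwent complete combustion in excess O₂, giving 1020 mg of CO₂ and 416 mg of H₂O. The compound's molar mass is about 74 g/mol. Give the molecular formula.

mol C = 1.02 g CO₂ ÷ 44.009 g/mol = 0.02318 mol
mol H = 2 × 0.416 g H₂O ÷ 18.015 g/mol = 0.04618 mol
mass O = 0.570 − (0.2784 + 0.04655) = 0.2451 g → mol O = 0.2451 ÷ 15.999 = 0.01532 mol
Divide by the smallest (0.01532 mol): C 1.513, H 3.015, O 1.000
Multiplying each by 2 gives whole numbers: C 3.03, H 6.03, O 2.00
Empirical formula: C3H6O2
Empirical-formula mass = 74.08 g/mol; 74 ÷ 74.08 ≈ 1, so the molecular formula is C3H6O2.

C3H6O2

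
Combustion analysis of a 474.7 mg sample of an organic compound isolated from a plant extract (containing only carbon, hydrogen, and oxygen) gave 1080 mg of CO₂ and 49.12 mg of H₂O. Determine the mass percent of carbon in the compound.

62.09%

mol C = 1.080 g CO₂ ÷ 44.009 g/mol = 0.024540 mol
mol H = 2 × 0.04912 g H₂O ÷ 18.015 g/mol = 0.0054532 mol
mass O = 0.4747 − (0.29476 + 0.0054969) = 0.17445 g → mol O = 0.17445 ÷ 15.999 = 0.010904 mol
mass % C = 0.29476 g ÷ 0.4747 g × 100%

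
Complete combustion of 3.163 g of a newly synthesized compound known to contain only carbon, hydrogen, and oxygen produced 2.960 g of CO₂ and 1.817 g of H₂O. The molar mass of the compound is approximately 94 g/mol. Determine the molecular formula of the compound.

mol C = 2.960 g CO₂ ÷ 44.009 g/mol = 0.067259 mol
mol H = 2 × 1.817 g H₂O ÷ 18.015 g/mol = 0.20172 mol
mass O = 3.163 − (0.80785 + 0.20333) = 2.1518 g → mol O = 2.1518 ÷ 15.999 = 0.13450 mol
Divide by the smallest (0.067259 mol): C 1.000, H 2.999, O 2.000
Empirical formula: CH3O2
Empirical-formula mass = 47.03 g/mol; 94 ÷ 47.03 ≈ 2, so the molecular formula is C2H6O4.

C2H6O4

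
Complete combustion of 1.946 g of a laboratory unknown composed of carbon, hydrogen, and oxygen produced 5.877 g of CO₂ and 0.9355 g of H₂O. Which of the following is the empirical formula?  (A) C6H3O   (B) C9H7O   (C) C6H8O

mol C = 5.877 g CO₂ ÷ 44.009 g/mol = 0.13354 mol
mol H = 2 × 0.9355 g H₂O ÷ 18.015 g/mol = 0.10386 mol
mass O = 1.946 − (1.6040 + 0.10469) = 0.23735 g → mol O = 0.23735 ÷ 15.999 = 0.014835 mol
Divide by the smallest (0.014835 mol): C 9.001, H 7.001, O 1.000

(B) C9H7O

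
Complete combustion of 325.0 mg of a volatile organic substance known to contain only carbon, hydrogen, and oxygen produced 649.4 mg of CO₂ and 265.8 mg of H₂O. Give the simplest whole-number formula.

C2H4O

mol C = 0.6494 g CO₂ ÷ 44.009 g/mol = 0.014756 mol
mol H = 2 × 0.2658 g H₂O ÷ 18.015 g/mol = 0.029509 mol
mass O = 0.3250 − (0.17724 + 0.029745) = 0.11802 g → mol O = 0.11802 ÷ 15.999 = 0.0073767 mol
Divide by the smallest (0.0073767 mol): C 2.000, H 4.000, O 1.000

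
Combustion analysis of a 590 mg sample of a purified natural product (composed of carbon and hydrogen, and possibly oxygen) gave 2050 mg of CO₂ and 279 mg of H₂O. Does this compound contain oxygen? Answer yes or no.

no

mol C = 2.05 g CO₂ ÷ 44.009 g/mol = 0.04658 mol
mol H = 2 × 0.279 g H₂O ÷ 18.015 g/mol = 0.03097 mol
C and H together account for 0.5907 g — essentially the entire 0.590 g sample — so the compound contains no oxygen.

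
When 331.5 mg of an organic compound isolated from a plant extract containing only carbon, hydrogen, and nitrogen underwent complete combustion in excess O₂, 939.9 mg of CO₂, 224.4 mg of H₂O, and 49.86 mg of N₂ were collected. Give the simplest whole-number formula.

C6H7N

mol C = 0.9399 g CO₂ ÷ 44.009 g/mol = 0.021357 mol
mol H = 2 × 0.2244 g H₂O ÷ 18.015 g/mol = 0.024913 mol
mol N = 2 × 0.04986 g N₂ ÷ 28.014 g/mol = 0.0035596 mol
Divide by the smallest (0.0035596 mol): C 6.000, H 6.999, N 1.000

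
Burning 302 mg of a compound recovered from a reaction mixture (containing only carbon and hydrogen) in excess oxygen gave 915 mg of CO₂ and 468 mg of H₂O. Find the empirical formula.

C2H5

mol C = 0.915 g CO₂ ÷ 44.009 g/mol = 0.02079 mol
mol H = 2 × 0.468 g H₂O ÷ 18.015 g/mol = 0.05196 mol
Divide by the smallest (0.02079 mol): C 1.000, H 2.499
Multiplying each by 2 gives whole numbers: C 2.00, H 5.00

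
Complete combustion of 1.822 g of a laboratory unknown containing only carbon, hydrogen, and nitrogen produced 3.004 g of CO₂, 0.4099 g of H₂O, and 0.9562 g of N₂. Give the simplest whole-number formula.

mol C = 3.004 g CO₂ ÷ 44.009 g/mol = 0.068259 mol
mol H = 2 × 0.4099 g H₂O ÷ 18.015 g/mol = 0.045507 mol
mol N = 2 × 0.9562 g N₂ ÷ 28.014 g/mol = 0.068266 mol
Divide by the smallest (0.045507 mol): C 1.500, H 1.000, N 1.500
Multiplying each by 2 gives whole numbers: C 3.00, H 2.00, N 3.00

C3H2N3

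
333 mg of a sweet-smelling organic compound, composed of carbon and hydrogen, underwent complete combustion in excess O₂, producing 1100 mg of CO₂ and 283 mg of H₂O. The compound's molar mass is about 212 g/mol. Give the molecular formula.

mol C = 1.10 g CO₂ ÷ 44.009 g/mol = 0.02499 mol
mol H = 2 × 0.283 g H₂O ÷ 18.015 g/mol = 0.03142 mol
Divide by the smallest (0.02499 mol): C 1.000, H 1.257
Multiplying each by 4 gives whole numbers: C 4.00, H 5.03
Empirical formula: C4H5
Empirical-formula mass = 53.08 g/mol; 212 ÷ 53.08 ≈ 4, so the molecular formula is C16H20.

C16H20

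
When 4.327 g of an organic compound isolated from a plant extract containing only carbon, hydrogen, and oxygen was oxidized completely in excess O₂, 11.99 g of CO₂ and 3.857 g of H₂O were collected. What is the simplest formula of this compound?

C7H11O

mol C = 11.99 g CO₂ ÷ 44.009 g/mol = 0.27244 mol
mol H = 2 × 3.857 g H₂O ÷ 18.015 g/mol = 0.42820 mol
mass O = 4.327 − (3.2723 + 0.43162) = 0.62305 g → mol O = 0.62305 ÷ 15.999 = 0.038943 mol
Divide by the smallest (0.038943 mol): C 6.996, H 10.996, O 1.000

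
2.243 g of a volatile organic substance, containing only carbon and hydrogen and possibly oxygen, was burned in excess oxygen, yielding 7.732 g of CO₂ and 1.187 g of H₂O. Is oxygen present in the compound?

mol C = 7.732 g CO₂ ÷ 44.009 g/mol = 0.17569 mol
mol H = 2 × 1.187 g H₂O ÷ 18.015 g/mol = 0.13178 mol
C and H together account for 2.2431 g — essentially the entire 2.243 g sample — so the compound contains no oxygen.

no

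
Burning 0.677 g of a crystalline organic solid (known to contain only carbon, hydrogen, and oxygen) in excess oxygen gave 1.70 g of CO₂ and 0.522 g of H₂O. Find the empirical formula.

mol C = 1.70 g CO₂ ÷ 44.009 g/mol = 0.03863 mol
mol H = 2 × 0.522 g H₂O ÷ 18.015 g/mol = 0.05795 mol
mass O = 0.677 − (0.4640 + 0.05842) = 0.1546 g → mol O = 0.1546 ÷ 15.999 = 0.009664 mol
Divide by the smallest (0.009664 mol): C 3.997, H 5.997, O 1.000

C4H6O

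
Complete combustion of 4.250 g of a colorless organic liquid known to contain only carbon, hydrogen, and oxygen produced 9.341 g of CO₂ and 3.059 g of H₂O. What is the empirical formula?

mol C = 9.341 g CO₂ ÷ 44.009 g/mol = 0.21225 mol
mol H = 2 × 3.059 g H₂O ÷ 18.015 g/mol = 0.33961 mol
mass O = 4.250 − (2.5494 + 0.34232) = 1.3583 g → mol O = 1.3583 ÷ 15.999 = 0.084900 mol
Divide by the smallest (0.084900 mol): C 2.500, H 4.000, O 1.000
Multiplying each by 2 gives whole numbers: C 5.00, H 8.00, O 2.00

C5H8O2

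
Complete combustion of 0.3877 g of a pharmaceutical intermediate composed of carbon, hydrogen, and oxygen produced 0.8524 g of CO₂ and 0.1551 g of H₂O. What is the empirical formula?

C9H8O4

mol C = 0.8524 g CO₂ ÷ 44.009 g/mol = 0.019369 mol
mol H = 2 × 0.1551 g H₂O ÷ 18.015 g/mol = 0.017219 mol
mass O = 0.3877 − (0.23264 + 0.017357) = 0.13771 g → mol O = 0.13771 ÷ 15.999 = 0.0086071 mol
Divide by the smallest (0.0086071 mol): C 2.250, H 2.001, O 1.000
Multiplying each by 4 gives whole numbers: C 9.00, H 8.00, O 4.00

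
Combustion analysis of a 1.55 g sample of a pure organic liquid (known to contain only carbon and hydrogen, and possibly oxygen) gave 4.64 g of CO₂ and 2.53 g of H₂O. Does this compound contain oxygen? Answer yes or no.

no

mol C = 4.64 g CO₂ ÷ 44.009 g/mol = 0.1054 mol
mol H = 2 × 2.53 g H₂O ÷ 18.015 g/mol = 0.2809 mol
C and H together account for 1.549 g — essentially the entire 1.55 g sample — so the compound contains no oxygen.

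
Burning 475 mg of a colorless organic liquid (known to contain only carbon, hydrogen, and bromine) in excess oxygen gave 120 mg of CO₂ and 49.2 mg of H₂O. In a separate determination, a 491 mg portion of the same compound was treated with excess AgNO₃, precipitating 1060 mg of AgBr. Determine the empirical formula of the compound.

CH2Br2

mol C = 0.120 g CO₂ ÷ 44.009 g/mol = 0.002727 mol
mol H = 2 × 0.0492 g H₂O ÷ 18.015 g/mol = 0.005462 mol
From the AgBr data: mol Br per gram of compound = (1.06 ÷ 187.772) ÷ 0.491 = 0.01150 mol/g, so in the 0.475 g combustion sample mol Br = 0.005461 mol
Divide by the smallest (0.002727 mol): C 1.000, H 2.003, Br 2.003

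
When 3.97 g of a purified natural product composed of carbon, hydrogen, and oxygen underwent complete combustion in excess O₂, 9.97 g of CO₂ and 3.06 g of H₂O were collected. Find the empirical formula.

mol C = 9.97 g CO₂ ÷ 44.009 g/mol = 0.2265 mol
mol H = 2 × 3.06 g H₂O ÷ 18.015 g/mol = 0.3397 mol
mass O = 3.97 − (2.721 + 0.3424) = 0.9065 g → mol O = 0.9065 ÷ 15.999 = 0.05666 mol
Divide by the smallest (0.05666 mol): C 3.998, H 5.995, O 1.000

C4H6O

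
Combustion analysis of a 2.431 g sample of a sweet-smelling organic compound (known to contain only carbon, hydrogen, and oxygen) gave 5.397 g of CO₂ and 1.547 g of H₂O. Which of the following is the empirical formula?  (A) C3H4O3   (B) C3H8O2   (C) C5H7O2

(C) C5H7O2

mol C = 5.397 g CO₂ ÷ 44.009 g/mol = 0.12263 mol
mol H = 2 × 1.547 g H₂O ÷ 18.015 g/mol = 0.17175 mol
mass O = 2.431 − (1.4730 + 0.17312) = 0.78492 g → mol O = 0.78492 ÷ 15.999 = 0.049061 mol
Divide by the smallest (0.049061 mol): C 2.500, H 3.501, O 1.000
Multiplying each by 2 gives whole numbers: C 5.00, H 7.00, O 2.00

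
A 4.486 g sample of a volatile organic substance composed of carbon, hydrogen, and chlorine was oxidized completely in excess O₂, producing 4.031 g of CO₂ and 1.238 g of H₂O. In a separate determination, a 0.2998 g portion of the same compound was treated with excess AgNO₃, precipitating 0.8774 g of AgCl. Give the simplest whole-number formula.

mol C = 4.031 g CO₂ ÷ 44.009 g/mol = 0.091595 mol
mol H = 2 × 1.238 g H₂O ÷ 18.015 g/mol = 0.13744 mol
From the AgCl data: mol Cl per gram of compound = (0.8774 ÷ 143.318) ÷ 0.2998 = 0.020420 mol/g, so in the 4.486 g combustion sample mol Cl = 0.091606 mol
Divide by the smallest (0.091595 mol): C 1.000, H 1.501, Cl 1.000
Multiplying each by 2 gives whole numbers: C 2.00, H 3.00, Cl 2.00

C2H3Cl2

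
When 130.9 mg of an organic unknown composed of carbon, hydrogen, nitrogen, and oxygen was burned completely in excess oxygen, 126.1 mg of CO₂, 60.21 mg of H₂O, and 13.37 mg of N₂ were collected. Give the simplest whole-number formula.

C3H7NO5

mol C = 0.1261 g CO₂ ÷ 44.009 g/mol = 0.0028653 mol
mol H = 2 × 0.06021 g H₂O ÷ 18.015 g/mol = 0.0066844 mol
mol N = 2 × 0.01337 g N₂ ÷ 28.014 g/mol = 0.00095452 mol
mass O = 0.1309 − (0.034415 + 0.0067379 + 0.013370) = 0.076377 g → mol O = 0.076377 ÷ 15.999 = 0.0047738 mol
Divide by the smallest (0.00095452 mol): C 3.002, H 7.003, N 1.000, O 5.001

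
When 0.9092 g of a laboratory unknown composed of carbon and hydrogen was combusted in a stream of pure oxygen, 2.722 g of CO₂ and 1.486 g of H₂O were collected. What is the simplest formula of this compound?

C3H8

mol C = 2.722 g CO₂ ÷ 44.009 g/mol = 0.061851 mol
mol H = 2 × 1.486 g H₂O ÷ 18.015 g/mol = 0.16497 mol
Divide by the smallest (0.061851 mol): C 1.000, H 2.667
Multiplying each by 3 gives whole numbers: C 3.00, H 8.00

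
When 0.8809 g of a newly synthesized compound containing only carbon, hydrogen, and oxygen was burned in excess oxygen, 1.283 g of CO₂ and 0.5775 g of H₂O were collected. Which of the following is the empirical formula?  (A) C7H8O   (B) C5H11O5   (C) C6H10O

mol C = 1.283 g CO₂ ÷ 44.009 g/mol = 0.029153 mol
mol H = 2 × 0.5775 g H₂O ÷ 18.015 g/mol = 0.064113 mol
mass O = 0.8809 − (0.35016 + 0.064626) = 0.46612 g → mol O = 0.46612 ÷ 15.999 = 0.029134 mol
Divide by the smallest (0.029134 mol): C 1.001, H 2.201, O 1.000
Multiplying each by 5 gives whole numbers: C 5.00, H 11.00, O 5.00

(B) C5H11O5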